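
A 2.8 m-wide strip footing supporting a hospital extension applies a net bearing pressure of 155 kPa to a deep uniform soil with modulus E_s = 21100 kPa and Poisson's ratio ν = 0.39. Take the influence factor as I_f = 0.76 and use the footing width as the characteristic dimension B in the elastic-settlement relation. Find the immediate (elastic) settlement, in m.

Immediate (elastic) settlement: S_e = q·B·(1−ν²)/E_s · I_f.
S_e = 155 × 2.8 × (1 − 0.39²) / 21100 × 0.76
    = 155 × 2.8 × 0.8479 / 21100 × 0.76
    = 0.01325 m

S_e ≈ 0.0133 m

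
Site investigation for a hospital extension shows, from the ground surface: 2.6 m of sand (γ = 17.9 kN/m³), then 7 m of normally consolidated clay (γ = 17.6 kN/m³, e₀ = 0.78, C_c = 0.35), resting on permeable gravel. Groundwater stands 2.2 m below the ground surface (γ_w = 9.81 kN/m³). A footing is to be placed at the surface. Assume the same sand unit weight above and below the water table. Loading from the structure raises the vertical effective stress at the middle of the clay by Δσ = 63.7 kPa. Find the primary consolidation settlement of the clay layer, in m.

Mid-depth of clay below the ground surface: z = 2.6 + 7/2 = 6.1 m.
Total vertical stress at mid-clay: σ_v = 17.9×2.6 + 17.6×3.5 = 108.14 kPa.
Pore pressure: u = 9.81×(6.1 − 2.2) = 38.259 kPa.
Initial effective stress: σ'_0 = σ_v − u = 108.14 − 38.259 = 69.881 kPa.
Final effective stress: σ'_f = σ'_0 + Δσ = 69.881 + 63.7 = 133.58 kPa.
Normally consolidated clay, so the full stress increment lies on the virgin compression line:
S_c = C_c·H/(1+e₀)·log₁₀(σ'_f/σ'_0) = 0.35×7/(1+0.78)×log₁₀(133.58/69.881)
    = 1.3764 × 0.28138 = 0.3873 m

S_c ≈ 0.387 m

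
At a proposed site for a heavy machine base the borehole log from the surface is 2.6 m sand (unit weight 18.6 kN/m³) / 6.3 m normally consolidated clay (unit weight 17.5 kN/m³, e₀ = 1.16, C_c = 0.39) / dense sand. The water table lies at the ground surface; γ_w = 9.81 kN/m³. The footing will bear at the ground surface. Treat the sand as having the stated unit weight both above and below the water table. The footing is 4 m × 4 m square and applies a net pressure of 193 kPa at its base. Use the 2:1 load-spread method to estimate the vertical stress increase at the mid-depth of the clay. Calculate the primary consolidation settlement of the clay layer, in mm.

Mid-depth of clay below the ground surface: z = 2.6 + 6.3/2 = 5.75 m.
Total vertical stress at mid-clay: σ_v = 18.6×2.6 + 17.5×3.15 = 103.49 kPa.
Pore pressure: u = 9.81×(5.75 − 0) = 56.408 kPa.
Initial effective stress: σ'_0 = σ_v − u = 103.49 − 56.408 = 47.082 kPa.
Stress increase at mid-clay by the 2:1 spreading method:
Δσ = qBL/((B+z)(L+z)) = 193×4×4/((4+5.75)(4+5.75)) = 32.484 kPa
Final effective stress: σ'_f = σ'_0 + Δσ = 47.082 + 32.484 = 79.566 kPa.
Normally consolidated clay, so the full stress increment lies on the virgin compression line:
S_c = C_c·H/(1+e₀)·log₁₀(σ'_f/σ'_0) = 0.39×6.3/(1+1.16)×log₁₀(79.566/47.082)
    = 1.1375 × 0.22787 = 0.2592 m

S_c ≈ 259 mm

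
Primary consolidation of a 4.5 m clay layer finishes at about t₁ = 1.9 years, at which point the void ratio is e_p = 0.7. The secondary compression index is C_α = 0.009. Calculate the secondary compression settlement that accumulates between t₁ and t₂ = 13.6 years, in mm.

S_s ≈ 20.4 mm

Secondary compression: S_s = C_α·H/(1+e_p)·log₁₀(t₂/t₁)
S_s = 0.009×4.5/(1+0.7)×log₁₀(13.6/1.9)
    = 0.02382 × 0.8548 = 0.02036 m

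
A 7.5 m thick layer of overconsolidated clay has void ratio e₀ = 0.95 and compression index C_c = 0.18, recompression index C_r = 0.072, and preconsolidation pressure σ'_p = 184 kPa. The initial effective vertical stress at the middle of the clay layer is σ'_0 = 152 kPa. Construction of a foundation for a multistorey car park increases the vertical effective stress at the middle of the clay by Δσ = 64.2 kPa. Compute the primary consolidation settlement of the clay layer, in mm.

S_c ≈ 71.5 mm

Final effective stress: σ'_f = 152 + 64.2 = 216.2 kPa.
σ'_f = 216.2 > σ'_p = 184 kPa, so the stress path crosses the preconsolidation pressure — recompression up to σ'_p, then virgin compression beyond:
S_c = H/(1+e₀)·[C_r·log₁₀(σ'_p/σ'_0) + C_c·log₁₀(σ'_f/σ'_p)]
    = 7.5/1.95 × [0.072×log₁₀(184/152) + 0.18×log₁₀(216.2/184)]
    = 3.8462 × [0.0059741 + 0.012607] = 0.07147 m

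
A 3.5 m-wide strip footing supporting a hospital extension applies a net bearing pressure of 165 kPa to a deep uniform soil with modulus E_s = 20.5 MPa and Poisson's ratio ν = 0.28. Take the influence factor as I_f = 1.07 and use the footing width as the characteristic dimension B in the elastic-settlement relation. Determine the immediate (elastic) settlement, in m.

S_e ≈ 0.0278 m

Immediate (elastic) settlement: S_e = q·B·(1−ν²)/E_s · I_f.
E_s = 20.5 MPa = 20500 kPa.
S_e = 165 × 3.5 × (1 − 0.28²) / 20500 × 1.07
    = 165 × 3.5 × 0.9216 / 20500 × 1.07
    = 0.02778 m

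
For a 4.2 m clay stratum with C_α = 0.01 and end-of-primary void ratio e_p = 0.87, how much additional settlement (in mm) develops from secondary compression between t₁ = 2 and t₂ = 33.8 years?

Secondary compression: S_s = C_α·H/(1+e_p)·log₁₀(t₂/t₁)
S_s = 0.01×4.2/(1+0.87)×log₁₀(33.8/2)
    = 0.02246 × 1.228 = 0.02758 m

S_s ≈ 27.6 mm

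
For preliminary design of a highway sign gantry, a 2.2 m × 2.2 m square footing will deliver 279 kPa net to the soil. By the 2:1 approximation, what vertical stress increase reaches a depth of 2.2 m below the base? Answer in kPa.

Δσ_z ≈ 69.8 kPa

By the 2:1 method the load spreads at 1 horizontal : 2 vertical, so at depth z the loaded area has grown by z in each plan dimension:
Δσ = qBL/((B+z)(L+z)) = 279×2.2×2.2/((2.2+2.2)(2.2+2.2)) = 69.75 kPa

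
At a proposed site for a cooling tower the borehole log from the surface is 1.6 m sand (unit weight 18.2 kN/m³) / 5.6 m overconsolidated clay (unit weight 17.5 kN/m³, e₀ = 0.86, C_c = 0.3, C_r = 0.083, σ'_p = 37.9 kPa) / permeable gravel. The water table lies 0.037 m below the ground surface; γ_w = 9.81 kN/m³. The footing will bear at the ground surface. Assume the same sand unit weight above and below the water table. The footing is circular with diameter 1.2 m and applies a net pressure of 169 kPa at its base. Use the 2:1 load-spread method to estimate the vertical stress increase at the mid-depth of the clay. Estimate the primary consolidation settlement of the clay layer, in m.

Mid-depth of clay below the ground surface: z = 1.6 + 5.6/2 = 4.4 m.
Total vertical stress at mid-clay: σ_v = 18.2×1.6 + 17.5×2.8 = 78.12 kPa.
Pore pressure: u = 9.81×(4.4 − 0.037) = 42.801 kPa.
Initial effective stress: σ'_0 = σ_v − u = 78.12 − 42.801 = 35.319 kPa.
Stress increase at mid-clay by the 2:1 spreading method:
Δσ ≈ qD²/(D+z)² = 169×1.2²/(1.2+4.4)² = 7.7602 kPa
Final effective stress: σ'_f = 35.319 + 7.7602 = 43.079 kPa.
σ'_f = 43.079 > σ'_p = 37.9 kPa, so the stress path crosses the preconsolidation pressure — recompression up to σ'_p, then virgin compression beyond:
S_c = H/(1+e₀)·[C_r·log₁₀(σ'_p/σ'_0) + C_c·log₁₀(σ'_f/σ'_p)]
    = 5.6/1.86 × [0.083×log₁₀(37.9/35.319) + 0.3×log₁₀(43.079/37.9)]
    = 3.0108 × [0.0025424 + 0.016688] = 0.0579 m

S_c ≈ 0.0579 m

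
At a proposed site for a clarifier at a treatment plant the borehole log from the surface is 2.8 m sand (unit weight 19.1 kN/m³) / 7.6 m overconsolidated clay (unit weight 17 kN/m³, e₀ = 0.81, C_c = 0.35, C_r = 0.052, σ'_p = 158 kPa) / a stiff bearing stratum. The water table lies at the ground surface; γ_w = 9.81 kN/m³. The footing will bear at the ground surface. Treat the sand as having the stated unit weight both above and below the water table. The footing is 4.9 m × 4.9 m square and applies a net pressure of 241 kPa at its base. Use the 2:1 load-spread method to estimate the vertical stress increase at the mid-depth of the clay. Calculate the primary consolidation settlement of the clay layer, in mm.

Mid-depth of clay below the ground surface: z = 2.8 + 7.6/2 = 6.6 m.
Total vertical stress at mid-clay: σ_v = 19.1×2.8 + 17×3.8 = 118.08 kPa.
Pore pressure: u = 9.81×(6.6 − 0) = 64.746 kPa.
Initial effective stress: σ'_0 = σ_v − u = 118.08 − 64.746 = 53.334 kPa.
Stress increase at mid-clay by the 2:1 spreading method:
Δσ = qBL/((B+z)(L+z)) = 241×4.9×4.9/((4.9+6.6)(4.9+6.6)) = 43.754 kPa
Final effective stress: σ'_f = 53.334 + 43.754 = 97.088 kPa.
σ'_f = 97.088 ≤ σ'_p = 158 kPa, so the clay remains overconsolidated and only the recompression index applies:
S_c = C_r·H/(1+e₀)·log₁₀(σ'_f/σ'_0) = 0.052×7.6/1.81×log₁₀(97.088/53.334)
    = 0.21834 × 0.26016 = 0.0568 m

S_c ≈ 56.8 mm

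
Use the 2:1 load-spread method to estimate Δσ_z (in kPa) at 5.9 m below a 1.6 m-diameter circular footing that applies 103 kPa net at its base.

Δσ_z ≈ 4.69 kPa

By the 2:1 method the load spreads at 1 horizontal : 2 vertical, so at depth z the loaded area has grown by z in each plan dimension:
Δσ ≈ qD²/(D+z)² = 103×1.6²/(1.6+5.9)² = 4.6876 kPa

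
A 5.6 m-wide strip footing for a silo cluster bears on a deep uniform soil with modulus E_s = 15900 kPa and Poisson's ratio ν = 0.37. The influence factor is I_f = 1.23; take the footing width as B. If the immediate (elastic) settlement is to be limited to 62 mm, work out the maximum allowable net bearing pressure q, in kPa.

S_e = q·B·(1−ν²)/E_s · I_f  ⇒  q = S_e·E_s / (B·(1−ν²)·I_f).
q = 0.062 × 15900 / (5.6 × 0.8631 × 1.23) = 165.8 kPa

q ≈ 166 kPa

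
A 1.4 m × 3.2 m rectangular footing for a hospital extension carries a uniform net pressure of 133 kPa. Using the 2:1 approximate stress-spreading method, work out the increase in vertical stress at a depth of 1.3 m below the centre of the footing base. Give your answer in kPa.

By the 2:1 method the load spreads at 1 horizontal : 2 vertical, so at depth z the loaded area has grown by z in each plan dimension:
Δσ = qBL/((B+z)(L+z)) = 133×1.4×3.2/((1.4+1.3)(3.2+1.3)) = 49.04 kPa

Δσ_z ≈ 49 kPa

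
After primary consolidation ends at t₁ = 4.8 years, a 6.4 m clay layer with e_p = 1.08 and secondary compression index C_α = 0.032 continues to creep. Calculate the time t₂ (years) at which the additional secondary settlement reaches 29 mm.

t₂ ≈ 9.46 years

S_s = C_α·H/(1+e_p)·log₁₀(t₂/t₁) ⇒ log₁₀(t₂/t₁) = S_s·(1+e_p)/(C_α·H).
log₁₀(t₂/t₁) = 0.029 × (1+1.08) / (0.032×6.4) = 0.2945
t₂ = t₁ × 10^0.2945 = 4.8 × 1.97 = 9.457 years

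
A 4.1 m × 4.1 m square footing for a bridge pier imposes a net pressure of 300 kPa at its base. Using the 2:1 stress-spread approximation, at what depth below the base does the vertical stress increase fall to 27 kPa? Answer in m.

2:1 spreading — at depth z the loaded area has grown by z in each plan dimension:
qB²/(B+z)² = Δσ_z ⇒ z = B(√(q/Δσ_z) − 1) = 4.1×(√(300/27) − 1) = 9.567 m

z ≈ 9.57 m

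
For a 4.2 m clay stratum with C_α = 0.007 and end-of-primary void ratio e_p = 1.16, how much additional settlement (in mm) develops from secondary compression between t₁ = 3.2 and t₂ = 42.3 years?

Secondary compression: S_s = C_α·H/(1+e_p)·log₁₀(t₂/t₁)
S_s = 0.007×4.2/(1+1.16)×log₁₀(42.3/3.2)
    = 0.01361 × 1.121 = 0.01526 m

S_s ≈ 15.3 mm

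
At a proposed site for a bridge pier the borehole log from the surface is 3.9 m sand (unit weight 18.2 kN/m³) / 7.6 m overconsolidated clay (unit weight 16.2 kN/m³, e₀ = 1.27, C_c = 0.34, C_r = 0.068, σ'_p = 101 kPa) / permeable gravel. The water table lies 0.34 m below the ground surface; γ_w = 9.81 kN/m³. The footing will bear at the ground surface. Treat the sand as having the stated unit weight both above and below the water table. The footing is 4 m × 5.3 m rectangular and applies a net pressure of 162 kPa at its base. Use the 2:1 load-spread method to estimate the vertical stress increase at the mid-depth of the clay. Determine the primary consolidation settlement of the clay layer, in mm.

S_c ≈ 31.4 mm

Mid-depth of clay below the ground surface: z = 3.9 + 7.6/2 = 7.7 m.
Total vertical stress at mid-clay: σ_v = 18.2×3.9 + 16.2×3.8 = 132.54 kPa.
Pore pressure: u = 9.81×(7.7 − 0.34) = 72.202 kPa.
Initial effective stress: σ'_0 = σ_v − u = 132.54 − 72.202 = 60.338 kPa.
Stress increase at mid-clay by the 2:1 spreading method:
Δσ = qBL/((B+z)(L+z)) = 162×4×5.3/((4+7.7)(5.3+7.7)) = 22.58 kPa
Final effective stress: σ'_f = 60.338 + 22.58 = 82.918 kPa.
σ'_f = 82.918 ≤ σ'_p = 101 kPa, so the clay remains overconsolidated and only the recompression index applies:
S_c = C_r·H/(1+e₀)·log₁₀(σ'_f/σ'_0) = 0.068×7.6/2.27×log₁₀(82.918/60.338)
    = 0.22766 × 0.13806 = 0.03143 m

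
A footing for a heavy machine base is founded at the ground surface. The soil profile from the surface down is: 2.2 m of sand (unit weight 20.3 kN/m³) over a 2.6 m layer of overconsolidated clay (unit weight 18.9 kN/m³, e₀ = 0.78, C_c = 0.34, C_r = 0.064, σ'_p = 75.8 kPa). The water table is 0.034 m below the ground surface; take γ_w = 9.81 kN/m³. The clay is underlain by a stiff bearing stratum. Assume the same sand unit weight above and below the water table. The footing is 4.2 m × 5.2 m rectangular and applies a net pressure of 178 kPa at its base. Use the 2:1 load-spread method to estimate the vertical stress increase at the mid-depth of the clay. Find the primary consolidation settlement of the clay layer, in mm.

S_c ≈ 75.8 mm

Mid-depth of clay below the ground surface: z = 2.2 + 2.6/2 = 3.5 m.
Total vertical stress at mid-clay: σ_v = 20.3×2.2 + 18.9×1.3 = 69.23 kPa.
Pore pressure: u = 9.81×(3.5 − 0.034) = 34.001 kPa.
Initial effective stress: σ'_0 = σ_v − u = 69.23 − 34.001 = 35.229 kPa.
Stress increase at mid-clay by the 2:1 spreading method:
Δσ = qBL/((B+z)(L+z)) = 178×4.2×5.2/((4.2+3.5)(5.2+3.5)) = 58.031 kPa
Final effective stress: σ'_f = 35.229 + 58.031 = 93.26 kPa.
σ'_f = 93.26 > σ'_p = 75.8 kPa, so the stress path crosses the preconsolidation pressure — recompression up to σ'_p, then virgin compression beyond:
S_c = H/(1+e₀)·[C_r·log₁₀(σ'_p/σ'_0) + C_c·log₁₀(σ'_f/σ'_p)]
    = 2.6/1.78 × [0.064×log₁₀(75.8/35.229) + 0.34×log₁₀(93.26/75.8)]
    = 1.4607 × [0.021297 + 0.030609] = 0.07582 m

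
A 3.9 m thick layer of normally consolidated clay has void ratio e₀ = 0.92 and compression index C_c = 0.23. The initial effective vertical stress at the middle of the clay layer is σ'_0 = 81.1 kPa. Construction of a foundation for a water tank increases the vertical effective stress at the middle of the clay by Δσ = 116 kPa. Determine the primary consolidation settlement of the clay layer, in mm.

S_c ≈ 180 mm

Final effective stress: σ'_f = σ'_0 + Δσ = 81.1 + 116 = 197.1 kPa.
Normally consolidated clay, so the full stress increment lies on the virgin compression line:
S_c = C_c·H/(1+e₀)·log₁₀(σ'_f/σ'_0) = 0.23×3.9/(1+0.92)×log₁₀(197.1/81.1)
    = 0.46719 × 0.38567 = 0.1802 m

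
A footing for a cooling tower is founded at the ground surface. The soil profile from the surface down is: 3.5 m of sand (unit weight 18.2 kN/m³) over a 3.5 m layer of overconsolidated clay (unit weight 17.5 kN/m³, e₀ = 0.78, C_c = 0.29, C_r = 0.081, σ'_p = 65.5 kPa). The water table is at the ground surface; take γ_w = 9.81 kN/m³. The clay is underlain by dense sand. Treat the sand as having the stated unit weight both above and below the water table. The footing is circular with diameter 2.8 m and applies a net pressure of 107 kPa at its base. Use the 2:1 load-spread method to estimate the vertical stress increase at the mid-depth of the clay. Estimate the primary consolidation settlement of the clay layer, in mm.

S_c ≈ 18.3 mm

Mid-depth of clay below the ground surface: z = 3.5 + 3.5/2 = 5.25 m.
Total vertical stress at mid-clay: σ_v = 18.2×3.5 + 17.5×1.75 = 94.325 kPa.
Pore pressure: u = 9.81×(5.25 − 0) = 51.503 kPa.
Initial effective stress: σ'_0 = σ_v − u = 94.325 − 51.503 = 42.822 kPa.
Stress increase at mid-clay by the 2:1 spreading method:
Δσ ≈ qD²/(D+z)² = 107×2.8²/(2.8+5.25)² = 12.945 kPa
Final effective stress: σ'_f = 42.822 + 12.945 = 55.767 kPa.
σ'_f = 55.767 ≤ σ'_p = 65.5 kPa, so the clay remains overconsolidated and only the recompression index applies:
S_c = C_r·H/(1+e₀)·log₁₀(σ'_f/σ'_0) = 0.081×3.5/1.78×log₁₀(55.767/42.822)
    = 0.15927 × 0.11471 = 0.01827 m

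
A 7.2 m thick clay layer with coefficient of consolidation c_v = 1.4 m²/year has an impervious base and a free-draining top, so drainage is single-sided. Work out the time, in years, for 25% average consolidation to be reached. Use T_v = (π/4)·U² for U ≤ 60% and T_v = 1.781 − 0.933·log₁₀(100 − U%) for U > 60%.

t ≈ 1.82 years

Drainage path length: H_d = H = 7.2 m (single drainage).
U ≤ 60%: T_v = (π/4)·U² = (π/4)×0.25² = 0.049087.
t = T_v·H_d²/c_v = 0.049087×7.2²/1.4 = 1.818 years.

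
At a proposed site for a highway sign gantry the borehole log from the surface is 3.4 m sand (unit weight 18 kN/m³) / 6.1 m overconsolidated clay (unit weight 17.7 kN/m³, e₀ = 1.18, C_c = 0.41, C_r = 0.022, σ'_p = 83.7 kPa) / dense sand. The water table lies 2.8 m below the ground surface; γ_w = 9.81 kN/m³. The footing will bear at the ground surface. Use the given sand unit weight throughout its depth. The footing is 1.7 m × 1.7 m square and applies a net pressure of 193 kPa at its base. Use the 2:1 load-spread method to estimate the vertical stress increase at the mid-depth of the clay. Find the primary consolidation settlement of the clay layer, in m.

S_c ≈ 0.0251 m

Mid-depth of clay below the ground surface: z = 3.4 + 6.1/2 = 6.45 m.
Total vertical stress at mid-clay: σ_v = 18×3.4 + 17.7×3.05 = 115.18 kPa.
Pore pressure: u = 9.81×(6.45 − 2.8) = 35.806 kPa.
Initial effective stress: σ'_0 = σ_v − u = 115.18 − 35.806 = 79.374 kPa.
Stress increase at mid-clay by the 2:1 spreading method:
Δσ = qBL/((B+z)(L+z)) = 193×1.7×1.7/((1.7+6.45)(1.7+6.45)) = 8.3973 kPa
Final effective stress: σ'_f = 79.374 + 8.3973 = 87.771 kPa.
σ'_f = 87.771 > σ'_p = 83.7 kPa, so the stress path crosses the preconsolidation pressure — recompression up to σ'_p, then virgin compression beyond:
S_c = H/(1+e₀)·[C_r·log₁₀(σ'_p/σ'_0) + C_c·log₁₀(σ'_f/σ'_p)]
    = 6.1/2.18 × [0.022×log₁₀(83.7/79.374) + 0.41×log₁₀(87.771/83.7)]
    = 2.7982 × [0.00050704 + 0.0084565] = 0.02508 m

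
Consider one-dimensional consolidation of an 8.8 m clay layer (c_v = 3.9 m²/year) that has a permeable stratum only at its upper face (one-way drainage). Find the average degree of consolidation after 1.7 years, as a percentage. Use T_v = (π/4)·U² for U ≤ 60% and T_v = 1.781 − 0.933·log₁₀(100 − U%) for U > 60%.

U ≈ 33 %

Drainage path length: H_d = H = 8.8 m (single drainage).
T_v = c_v·t/H_d² = 3.9×1.7/8.8² = 0.085615.
T_v = 0.085615 corresponds to the U ≤ 60% branch:
U = √(4T_v/π) = 0.3302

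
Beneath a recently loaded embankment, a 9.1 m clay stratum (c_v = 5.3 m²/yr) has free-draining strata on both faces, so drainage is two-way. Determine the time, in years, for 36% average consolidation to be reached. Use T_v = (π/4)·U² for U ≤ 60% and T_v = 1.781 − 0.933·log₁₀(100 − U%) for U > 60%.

t ≈ 0.398 years

Drainage path length: H_d = H/2 = 4.55 m (double drainage).
U ≤ 60%: T_v = (π/4)·U² = (π/4)×0.36² = 0.10179.
t = T_v·H_d²/c_v = 0.10179×4.55²/5.3 = 0.3976 years.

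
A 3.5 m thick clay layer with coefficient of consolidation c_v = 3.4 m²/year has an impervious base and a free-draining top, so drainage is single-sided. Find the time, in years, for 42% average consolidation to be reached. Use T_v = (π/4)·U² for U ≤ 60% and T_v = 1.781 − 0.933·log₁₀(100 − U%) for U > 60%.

Drainage path length: H_d = H = 3.5 m (single drainage).
U ≤ 60%: T_v = (π/4)·U² = (π/4)×0.42² = 0.13854.
t = T_v·H_d²/c_v = 0.13854×3.5²/3.4 = 0.4992 years.

t ≈ 0.499 years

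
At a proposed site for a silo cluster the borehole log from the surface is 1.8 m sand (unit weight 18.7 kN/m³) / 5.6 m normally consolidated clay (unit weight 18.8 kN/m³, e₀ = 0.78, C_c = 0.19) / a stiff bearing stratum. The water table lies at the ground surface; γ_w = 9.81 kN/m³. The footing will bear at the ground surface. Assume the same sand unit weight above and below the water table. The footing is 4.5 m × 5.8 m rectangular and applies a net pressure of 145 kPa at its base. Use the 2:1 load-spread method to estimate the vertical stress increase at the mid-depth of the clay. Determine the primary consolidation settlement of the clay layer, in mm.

Mid-depth of clay below the ground surface: z = 1.8 + 5.6/2 = 4.6 m.
Total vertical stress at mid-clay: σ_v = 18.7×1.8 + 18.8×2.8 = 86.3 kPa.
Pore pressure: u = 9.81×(4.6 − 0) = 45.126 kPa.
Initial effective stress: σ'_0 = σ_v − u = 86.3 − 45.126 = 41.174 kPa.
Stress increase at mid-clay by the 2:1 spreading method:
Δσ = qBL/((B+z)(L+z)) = 145×4.5×5.8/((4.5+4.6)(5.8+4.6)) = 39.988 kPa
Final effective stress: σ'_f = σ'_0 + Δσ = 41.174 + 39.988 = 81.162 kPa.
Normally consolidated clay, so the full stress increment lies on the virgin compression line:
S_c = C_c·H/(1+e₀)·log₁₀(σ'_f/σ'_0) = 0.19×5.6/(1+0.78)×log₁₀(81.162/41.174)
    = 0.59775 × 0.29473 = 0.1762 m

S_c ≈ 176 mm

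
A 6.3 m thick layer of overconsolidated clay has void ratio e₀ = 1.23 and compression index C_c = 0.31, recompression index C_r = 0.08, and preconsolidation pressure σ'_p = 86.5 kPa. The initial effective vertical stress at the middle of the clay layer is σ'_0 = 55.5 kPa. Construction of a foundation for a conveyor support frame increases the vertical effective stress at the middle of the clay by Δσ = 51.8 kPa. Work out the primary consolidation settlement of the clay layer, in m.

S_c ≈ 0.126 m

Final effective stress: σ'_f = 55.5 + 51.8 = 107.3 kPa.
σ'_f = 107.3 > σ'_p = 86.5 kPa, so the stress path crosses the preconsolidation pressure — recompression up to σ'_p, then virgin compression beyond:
S_c = H/(1+e₀)·[C_r·log₁₀(σ'_p/σ'_0) + C_c·log₁₀(σ'_f/σ'_p)]
    = 6.3/2.23 × [0.08×log₁₀(86.5/55.5) + 0.31×log₁₀(107.3/86.5)]
    = 2.8251 × [0.015418 + 0.029011] = 0.1255 m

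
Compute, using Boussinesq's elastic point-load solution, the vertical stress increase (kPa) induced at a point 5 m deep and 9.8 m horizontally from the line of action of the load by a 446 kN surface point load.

Δσ_z ≈ 0.165 kPa

Boussinesq vertical stress below a point load on an elastic half-space:
Δσ_z = 3P/(2πz²) · [1 + (r/z)²]^(−5/2)
r/z = 9.8/5 = 1.96; [1+(r/z)²]^(−5/2) = 0.019388.
Δσ_z = 3×446/(2π×5²) × 0.019388 = 8.518 × 0.019388 = 0.1651 kPa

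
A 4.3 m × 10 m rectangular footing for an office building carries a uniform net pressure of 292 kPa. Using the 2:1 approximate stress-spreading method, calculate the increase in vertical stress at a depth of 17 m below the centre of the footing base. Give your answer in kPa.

By the 2:1 method the load spreads at 1 horizontal : 2 vertical, so at depth z the loaded area has grown by z in each plan dimension:
Δσ = qBL/((B+z)(L+z)) = 292×4.3×10/((4.3+17)(10+17)) = 21.833 kPa

Δσ_z ≈ 21.8 kPa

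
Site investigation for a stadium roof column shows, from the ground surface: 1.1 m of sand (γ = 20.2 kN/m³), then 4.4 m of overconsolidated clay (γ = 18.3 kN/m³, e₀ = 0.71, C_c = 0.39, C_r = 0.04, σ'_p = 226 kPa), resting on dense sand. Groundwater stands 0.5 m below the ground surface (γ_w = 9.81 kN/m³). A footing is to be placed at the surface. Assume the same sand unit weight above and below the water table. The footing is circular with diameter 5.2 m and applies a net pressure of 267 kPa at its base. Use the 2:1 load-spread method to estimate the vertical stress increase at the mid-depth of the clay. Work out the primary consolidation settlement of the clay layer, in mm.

S_c ≈ 60.3 mm

Mid-depth of clay below the ground surface: z = 1.1 + 4.4/2 = 3.3 m.
Total vertical stress at mid-clay: σ_v = 20.2×1.1 + 18.3×2.2 = 62.48 kPa.
Pore pressure: u = 9.81×(3.3 − 0.5) = 27.468 kPa.
Initial effective stress: σ'_0 = σ_v − u = 62.48 − 27.468 = 35.012 kPa.
Stress increase at mid-clay by the 2:1 spreading method:
Δσ ≈ qD²/(D+z)² = 267×5.2²/(5.2+3.3)² = 99.926 kPa
Final effective stress: σ'_f = 35.012 + 99.926 = 134.94 kPa.
σ'_f = 134.94 ≤ σ'_p = 226 kPa, so the clay remains overconsolidated and only the recompression index applies:
S_c = C_r·H/(1+e₀)·log₁₀(σ'_f/σ'_0) = 0.04×4.4/1.71×log₁₀(134.94/35.012)
    = 0.10292 × 0.58592 = 0.06031 m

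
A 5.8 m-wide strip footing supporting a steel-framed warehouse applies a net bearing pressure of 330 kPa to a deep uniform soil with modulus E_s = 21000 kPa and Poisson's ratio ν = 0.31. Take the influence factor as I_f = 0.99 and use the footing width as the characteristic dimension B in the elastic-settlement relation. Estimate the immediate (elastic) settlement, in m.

S_e ≈ 0.0816 m

Immediate (elastic) settlement: S_e = q·B·(1−ν²)/E_s · I_f.
S_e = 330 × 5.8 × (1 − 0.31²) / 21000 × 0.99
    = 330 × 5.8 × 0.9039 / 21000 × 0.99
    = 0.08156 m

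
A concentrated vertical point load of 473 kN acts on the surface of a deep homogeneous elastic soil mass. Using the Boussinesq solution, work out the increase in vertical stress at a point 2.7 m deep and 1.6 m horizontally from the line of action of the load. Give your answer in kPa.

Δσ_z ≈ 14.6 kPa

Boussinesq vertical stress below a point load on an elastic half-space:
Δσ_z = 3P/(2πz²) · [1 + (r/z)²]^(−5/2)
r/z = 1.6/2.7 = 0.59259; [1+(r/z)²]^(−5/2) = 0.47122.
Δσ_z = 3×473/(2π×2.7²) × 0.47122 = 30.98 × 0.47122 = 14.6 kPa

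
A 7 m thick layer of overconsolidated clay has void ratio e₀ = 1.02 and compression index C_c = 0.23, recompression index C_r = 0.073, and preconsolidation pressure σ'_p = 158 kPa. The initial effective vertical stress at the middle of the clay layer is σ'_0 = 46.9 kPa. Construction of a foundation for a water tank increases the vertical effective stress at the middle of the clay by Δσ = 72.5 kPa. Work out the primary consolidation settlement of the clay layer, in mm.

S_c ≈ 103 mm

Final effective stress: σ'_f = 46.9 + 72.5 = 119.4 kPa.
σ'_f = 119.4 ≤ σ'_p = 158 kPa, so the clay remains overconsolidated and only the recompression index applies:
S_c = C_r·H/(1+e₀)·log₁₀(σ'_f/σ'_0) = 0.073×7/2.02×log₁₀(119.4/46.9)
    = 0.25297 × 0.40583 = 0.1027 m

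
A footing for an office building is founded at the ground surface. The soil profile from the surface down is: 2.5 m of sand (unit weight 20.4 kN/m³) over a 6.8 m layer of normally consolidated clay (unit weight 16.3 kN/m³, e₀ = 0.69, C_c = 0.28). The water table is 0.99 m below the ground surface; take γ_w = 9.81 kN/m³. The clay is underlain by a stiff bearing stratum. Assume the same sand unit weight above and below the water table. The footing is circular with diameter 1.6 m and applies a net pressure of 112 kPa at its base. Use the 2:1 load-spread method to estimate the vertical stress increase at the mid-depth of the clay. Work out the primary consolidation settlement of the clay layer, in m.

Mid-depth of clay below the ground surface: z = 2.5 + 6.8/2 = 5.9 m.
Total vertical stress at mid-clay: σ_v = 20.4×2.5 + 16.3×3.4 = 106.42 kPa.
Pore pressure: u = 9.81×(5.9 − 0.99) = 48.167 kPa.
Initial effective stress: σ'_0 = σ_v − u = 106.42 − 48.167 = 58.253 kPa.
Stress increase at mid-clay by the 2:1 spreading method:
Δσ ≈ qD²/(D+z)² = 112×1.6²/(1.6+5.9)² = 5.0972 kPa
Final effective stress: σ'_f = σ'_0 + Δσ = 58.253 + 5.0972 = 63.35 kPa.
Normally consolidated clay, so the full stress increment lies on the virgin compression line:
S_c = C_c·H/(1+e₀)·log₁₀(σ'_f/σ'_0) = 0.28×6.8/(1+0.69)×log₁₀(63.35/58.253)
    = 1.1266 × 0.036428 = 0.04104 m

S_c ≈ 0.041 m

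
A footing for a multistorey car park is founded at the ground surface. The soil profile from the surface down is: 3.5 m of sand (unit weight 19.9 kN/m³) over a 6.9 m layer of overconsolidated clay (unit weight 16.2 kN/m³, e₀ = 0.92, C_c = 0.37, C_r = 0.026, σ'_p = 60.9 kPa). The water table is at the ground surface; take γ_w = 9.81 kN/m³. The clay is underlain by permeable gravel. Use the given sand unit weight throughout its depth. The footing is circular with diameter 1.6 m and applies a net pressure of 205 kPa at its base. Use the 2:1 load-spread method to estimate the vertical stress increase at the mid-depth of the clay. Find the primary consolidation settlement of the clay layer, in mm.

S_c ≈ 35.9 mm

Mid-depth of clay below the ground surface: z = 3.5 + 6.9/2 = 6.95 m.
Total vertical stress at mid-clay: σ_v = 19.9×3.5 + 16.2×3.45 = 125.54 kPa.
Pore pressure: u = 9.81×(6.95 − 0) = 68.18 kPa.
Initial effective stress: σ'_0 = σ_v − u = 125.54 − 68.18 = 57.36 kPa.
Stress increase at mid-clay by the 2:1 spreading method:
Δσ ≈ qD²/(D+z)² = 205×1.6²/(1.6+6.95)² = 7.179 kPa
Final effective stress: σ'_f = 57.36 + 7.179 = 64.539 kPa.
σ'_f = 64.539 > σ'_p = 60.9 kPa, so the stress path crosses the preconsolidation pressure — recompression up to σ'_p, then virgin compression beyond:
S_c = H/(1+e₀)·[C_r·log₁₀(σ'_p/σ'_0) + C_c·log₁₀(σ'_f/σ'_p)]
    = 6.9/1.92 × [0.026×log₁₀(60.9/57.36) + 0.37×log₁₀(64.539/60.9)]
    = 3.5938 × [0.00067621 + 0.0093258] = 0.03595 m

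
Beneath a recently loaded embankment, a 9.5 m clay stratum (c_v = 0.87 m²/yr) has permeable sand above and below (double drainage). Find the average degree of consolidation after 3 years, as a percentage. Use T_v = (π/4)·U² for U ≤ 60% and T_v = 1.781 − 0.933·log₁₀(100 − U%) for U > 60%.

Drainage path length: H_d = H/2 = 4.75 m (double drainage).
T_v = c_v·t/H_d² = 0.87×3/4.75² = 0.11568.
T_v = 0.11568 corresponds to the U ≤ 60% branch:
U = √(4T_v/π) = 0.3838

U ≈ 38.4 %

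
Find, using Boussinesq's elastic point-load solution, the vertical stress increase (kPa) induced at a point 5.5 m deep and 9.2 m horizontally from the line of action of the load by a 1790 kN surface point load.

Δσ_z ≈ 1.01 kPa

Boussinesq vertical stress below a point load on an elastic half-space:
Δσ_z = 3P/(2πz²) · [1 + (r/z)²]^(−5/2)
r/z = 9.2/5.5 = 1.6727; [1+(r/z)²]^(−5/2) = 0.035572.
Δσ_z = 3×1790/(2π×5.5²) × 0.035572 = 28.253 × 0.035572 = 1.005 kPa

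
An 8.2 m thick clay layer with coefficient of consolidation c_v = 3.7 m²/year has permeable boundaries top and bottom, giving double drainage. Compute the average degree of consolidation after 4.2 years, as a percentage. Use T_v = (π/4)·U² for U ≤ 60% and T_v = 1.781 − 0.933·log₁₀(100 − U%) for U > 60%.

Drainage path length: H_d = H/2 = 4.1 m (double drainage).
T_v = c_v·t/H_d² = 3.7×4.2/4.1² = 0.92445.
T_v = 0.92445 corresponds to the U > 60% branch:
U = 1 − 10^((1.781 − T_v)/0.933)/100 = 0.9172

U ≈ 91.7 %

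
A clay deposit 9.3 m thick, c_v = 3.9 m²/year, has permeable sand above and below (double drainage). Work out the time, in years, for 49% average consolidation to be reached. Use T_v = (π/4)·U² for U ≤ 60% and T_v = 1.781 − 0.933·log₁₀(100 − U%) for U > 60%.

t ≈ 1.05 years

Drainage path length: H_d = H/2 = 4.65 m (double drainage).
U ≤ 60%: T_v = (π/4)·U² = (π/4)×0.49² = 0.18857.
t = T_v·H_d²/c_v = 0.18857×4.65²/3.9 = 1.045 years.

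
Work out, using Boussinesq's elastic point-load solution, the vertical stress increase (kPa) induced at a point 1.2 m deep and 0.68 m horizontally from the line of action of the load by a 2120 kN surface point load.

Δσ_z ≈ 350 kPa

Boussinesq vertical stress below a point load on an elastic half-space:
Δσ_z = 3P/(2πz²) · [1 + (r/z)²]^(−5/2)
r/z = 0.68/1.2 = 0.56667; [1+(r/z)²]^(−5/2) = 0.49848.
Δσ_z = 3×2120/(2π×1.2²) × 0.49848 = 702.93 × 0.49848 = 350.4 kPa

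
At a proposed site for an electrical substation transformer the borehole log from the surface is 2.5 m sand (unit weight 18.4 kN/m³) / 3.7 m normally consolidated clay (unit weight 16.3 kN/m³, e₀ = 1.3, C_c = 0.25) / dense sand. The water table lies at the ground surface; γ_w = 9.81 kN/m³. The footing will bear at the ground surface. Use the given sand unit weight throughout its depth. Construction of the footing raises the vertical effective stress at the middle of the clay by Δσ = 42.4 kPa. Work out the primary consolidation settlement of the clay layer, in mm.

Mid-depth of clay below the ground surface: z = 2.5 + 3.7/2 = 4.35 m.
Total vertical stress at mid-clay: σ_v = 18.4×2.5 + 16.3×1.85 = 76.155 kPa.
Pore pressure: u = 9.81×(4.35 − 0) = 42.673 kPa.
Initial effective stress: σ'_0 = σ_v − u = 76.155 − 42.673 = 33.482 kPa.
Final effective stress: σ'_f = σ'_0 + Δσ = 33.482 + 42.4 = 75.882 kPa.
Normally consolidated clay, so the full stress increment lies on the virgin compression line:
S_c = C_c·H/(1+e₀)·log₁₀(σ'_f/σ'_0) = 0.25×3.7/(1+1.3)×log₁₀(75.882/33.482)
    = 0.40217 × 0.35533 = 0.1429 m

S_c ≈ 143 mm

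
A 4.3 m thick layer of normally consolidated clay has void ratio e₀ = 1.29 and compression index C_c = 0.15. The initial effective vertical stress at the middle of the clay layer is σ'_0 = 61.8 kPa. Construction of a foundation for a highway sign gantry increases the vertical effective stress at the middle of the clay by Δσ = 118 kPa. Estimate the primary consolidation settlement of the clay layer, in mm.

Final effective stress: σ'_f = σ'_0 + Δσ = 61.8 + 118 = 179.8 kPa.
Normally consolidated clay, so the full stress increment lies on the virgin compression line:
S_c = C_c·H/(1+e₀)·log₁₀(σ'_f/σ'_0) = 0.15×4.3/(1+1.29)×log₁₀(179.8/61.8)
    = 0.28166 × 0.4638 = 0.1306 m

S_c ≈ 131 mm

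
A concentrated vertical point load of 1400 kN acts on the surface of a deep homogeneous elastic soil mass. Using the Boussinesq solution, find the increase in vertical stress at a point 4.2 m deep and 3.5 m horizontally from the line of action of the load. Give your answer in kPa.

Boussinesq vertical stress below a point load on an elastic half-space:
Δσ_z = 3P/(2πz²) · [1 + (r/z)²]^(−5/2)
r/z = 3.5/4.2 = 0.83333; [1+(r/z)²]^(−5/2) = 0.26757.
Δσ_z = 3×1400/(2π×4.2²) × 0.26757 = 37.894 × 0.26757 = 10.14 kPa

Δσ_z ≈ 10.1 kPa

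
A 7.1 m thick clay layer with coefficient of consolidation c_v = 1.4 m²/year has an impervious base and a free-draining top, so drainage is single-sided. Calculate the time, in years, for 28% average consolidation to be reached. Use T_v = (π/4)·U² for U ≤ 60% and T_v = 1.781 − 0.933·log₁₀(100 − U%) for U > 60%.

Drainage path length: H_d = H = 7.1 m (single drainage).
U ≤ 60%: T_v = (π/4)·U² = (π/4)×0.28² = 0.061575.
t = T_v·H_d²/c_v = 0.061575×7.1²/1.4 = 2.217 years.

t ≈ 2.22 years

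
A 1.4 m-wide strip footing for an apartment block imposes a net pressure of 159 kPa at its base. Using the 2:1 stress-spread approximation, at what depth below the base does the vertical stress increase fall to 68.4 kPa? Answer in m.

2:1 spreading — at depth z the loaded area has grown by z in each plan dimension:
qB/(B+z) = Δσ_z ⇒ z = qB/Δσ_z − B = 159×1.4/68.4 − 1.4 = 1.854 m

z ≈ 1.85 m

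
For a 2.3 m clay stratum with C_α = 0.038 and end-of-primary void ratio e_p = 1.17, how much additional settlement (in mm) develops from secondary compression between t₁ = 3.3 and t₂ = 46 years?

S_s ≈ 46.1 mm

Secondary compression: S_s = C_α·H/(1+e_p)·log₁₀(t₂/t₁)
S_s = 0.038×2.3/(1+1.17)×log₁₀(46/3.3)
    = 0.04028 × 1.144 = 0.04609 m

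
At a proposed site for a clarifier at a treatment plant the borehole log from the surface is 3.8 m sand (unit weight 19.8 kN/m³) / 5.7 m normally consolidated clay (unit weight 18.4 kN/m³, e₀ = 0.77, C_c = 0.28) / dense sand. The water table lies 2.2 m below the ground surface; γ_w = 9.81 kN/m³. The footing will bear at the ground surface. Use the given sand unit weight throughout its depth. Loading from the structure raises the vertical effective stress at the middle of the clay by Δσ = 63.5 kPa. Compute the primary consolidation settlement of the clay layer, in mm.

S_c ≈ 220 mm

Mid-depth of clay below the ground surface: z = 3.8 + 5.7/2 = 6.65 m.
Total vertical stress at mid-clay: σ_v = 19.8×3.8 + 18.4×2.85 = 127.68 kPa.
Pore pressure: u = 9.81×(6.65 − 2.2) = 43.655 kPa.
Initial effective stress: σ'_0 = σ_v − u = 127.68 − 43.655 = 84.025 kPa.
Final effective stress: σ'_f = σ'_0 + Δσ = 84.025 + 63.5 = 147.53 kPa.
Normally consolidated clay, so the full stress increment lies on the virgin compression line:
S_c = C_c·H/(1+e₀)·log₁₀(σ'_f/σ'_0) = 0.28×5.7/(1+0.77)×log₁₀(147.53/84.025)
    = 0.90169 × 0.24447 = 0.2204 m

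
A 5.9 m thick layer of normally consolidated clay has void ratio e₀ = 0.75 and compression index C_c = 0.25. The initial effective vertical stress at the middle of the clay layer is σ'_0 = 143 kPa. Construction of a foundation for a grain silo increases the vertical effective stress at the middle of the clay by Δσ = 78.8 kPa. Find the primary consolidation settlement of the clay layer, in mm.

S_c ≈ 161 mm

Final effective stress: σ'_f = σ'_0 + Δσ = 143 + 78.8 = 221.8 kPa.
Normally consolidated clay, so the full stress increment lies on the virgin compression line:
S_c = C_c·H/(1+e₀)·log₁₀(σ'_f/σ'_0) = 0.25×5.9/(1+0.75)×log₁₀(221.8/143)
    = 0.84286 × 0.19063 = 0.1607 m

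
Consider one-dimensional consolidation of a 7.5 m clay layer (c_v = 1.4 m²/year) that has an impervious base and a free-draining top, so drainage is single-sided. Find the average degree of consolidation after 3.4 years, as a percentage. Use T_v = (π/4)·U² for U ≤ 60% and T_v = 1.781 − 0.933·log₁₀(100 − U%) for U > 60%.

Drainage path length: H_d = H = 7.5 m (single drainage).
T_v = c_v·t/H_d² = 1.4×3.4/7.5² = 0.084622.
T_v = 0.084622 corresponds to the U ≤ 60% branch:
U = √(4T_v/π) = 0.3282

U ≈ 32.8 %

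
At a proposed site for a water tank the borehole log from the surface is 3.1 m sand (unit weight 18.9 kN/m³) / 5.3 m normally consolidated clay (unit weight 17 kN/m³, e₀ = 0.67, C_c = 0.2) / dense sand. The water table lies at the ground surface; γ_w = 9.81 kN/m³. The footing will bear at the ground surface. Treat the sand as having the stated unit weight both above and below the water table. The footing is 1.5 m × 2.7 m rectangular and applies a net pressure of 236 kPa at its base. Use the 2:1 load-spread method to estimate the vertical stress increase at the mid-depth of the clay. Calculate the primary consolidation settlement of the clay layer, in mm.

S_c ≈ 78.7 mm

Mid-depth of clay below the ground surface: z = 3.1 + 5.3/2 = 5.75 m.
Total vertical stress at mid-clay: σ_v = 18.9×3.1 + 17×2.65 = 103.64 kPa.
Pore pressure: u = 9.81×(5.75 − 0) = 56.408 kPa.
Initial effective stress: σ'_0 = σ_v − u = 103.64 − 56.408 = 47.232 kPa.
Stress increase at mid-clay by the 2:1 spreading method:
Δσ = qBL/((B+z)(L+z)) = 236×1.5×2.7/((1.5+5.75)(2.7+5.75)) = 15.602 kPa
Final effective stress: σ'_f = σ'_0 + Δσ = 47.232 + 15.602 = 62.834 kPa.
Normally consolidated clay, so the full stress increment lies on the virgin compression line:
S_c = C_c·H/(1+e₀)·log₁₀(σ'_f/σ'_0) = 0.2×5.3/(1+0.67)×log₁₀(62.834/47.232)
    = 0.63473 × 0.12396 = 0.07868 m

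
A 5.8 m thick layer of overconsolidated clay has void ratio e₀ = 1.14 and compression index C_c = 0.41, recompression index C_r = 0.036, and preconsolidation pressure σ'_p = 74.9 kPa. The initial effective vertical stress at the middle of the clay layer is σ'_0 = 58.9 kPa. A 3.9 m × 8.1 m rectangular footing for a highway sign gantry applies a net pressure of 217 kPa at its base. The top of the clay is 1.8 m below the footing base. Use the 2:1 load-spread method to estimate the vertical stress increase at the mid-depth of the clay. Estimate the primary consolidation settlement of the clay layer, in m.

Mid-depth of clay below the footing base: z = 1.8 + 5.8/2 = 4.7 m.
Stress increase at mid-clay by the 2:1 spreading method:
Δσ = qBL/((B+z)(L+z)) = 217×3.9×8.1/((3.9+4.7)(8.1+4.7)) = 62.273 kPa
Final effective stress: σ'_f = 58.9 + 62.273 = 121.17 kPa.
σ'_f = 121.17 > σ'_p = 74.9 kPa, so the stress path crosses the preconsolidation pressure — recompression up to σ'_p, then virgin compression beyond:
S_c = H/(1+e₀)·[C_r·log₁₀(σ'_p/σ'_0) + C_c·log₁₀(σ'_f/σ'_p)]
    = 5.8/2.14 × [0.036×log₁₀(74.9/58.9) + 0.41×log₁₀(121.17/74.9)]
    = 2.7103 × [0.0037572 + 0.085654] = 0.2423 m

S_c ≈ 0.242 m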